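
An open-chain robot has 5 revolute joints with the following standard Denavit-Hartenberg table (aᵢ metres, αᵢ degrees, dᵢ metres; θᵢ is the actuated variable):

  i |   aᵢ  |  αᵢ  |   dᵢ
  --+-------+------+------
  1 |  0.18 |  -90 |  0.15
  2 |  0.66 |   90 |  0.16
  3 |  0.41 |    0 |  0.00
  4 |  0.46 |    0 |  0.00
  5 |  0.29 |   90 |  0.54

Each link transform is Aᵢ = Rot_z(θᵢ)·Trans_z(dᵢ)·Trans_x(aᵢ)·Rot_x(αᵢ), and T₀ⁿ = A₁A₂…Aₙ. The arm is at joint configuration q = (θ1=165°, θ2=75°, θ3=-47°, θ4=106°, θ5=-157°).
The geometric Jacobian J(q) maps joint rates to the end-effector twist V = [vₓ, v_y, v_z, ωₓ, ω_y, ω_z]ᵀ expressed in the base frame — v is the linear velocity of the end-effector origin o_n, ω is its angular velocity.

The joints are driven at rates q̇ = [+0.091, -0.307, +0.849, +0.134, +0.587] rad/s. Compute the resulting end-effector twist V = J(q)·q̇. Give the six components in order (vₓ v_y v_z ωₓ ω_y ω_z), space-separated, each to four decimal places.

o_n = [-0.9533, 0.2893, -0.8077]
J₁: ẑ×o_n = [-0.2893, -0.9533, 0.0000], ω = ẑ
J2: z=[-0.2588, -0.9659, 0.0000] o=[-0.1739, 0.0466, 0.1500] → [0.9251, -0.2479, -0.8157, -0.2588, -0.9659, 0.0000]
J3: z=[-0.9330, 0.2500, 0.2588] o=[-0.3803, -0.0637, -0.4875] → [-0.1714, -0.4470, -0.1862, -0.9330, 0.2500, 0.2588]
J4: z=[-0.9330, 0.2500, 0.2588] o=[-0.3726, 0.2446, -0.7576] → [-0.0241, -0.1970, 0.1035, -0.9330, 0.2500, 0.2588]
J5: z=[-0.9330, 0.2500, 0.2588] o=[-0.5339, -0.1204, -0.9864] → [-0.0613, 0.0582, -0.2774, -0.9330, 0.2500, 0.2588]
V = J·q̇ = [-0.4951, -0.3824, -0.0566, -1.3854, 0.6890, 0.4973]

-0.4951 -0.3824 -0.0566 -1.3854 0.6890 0.4973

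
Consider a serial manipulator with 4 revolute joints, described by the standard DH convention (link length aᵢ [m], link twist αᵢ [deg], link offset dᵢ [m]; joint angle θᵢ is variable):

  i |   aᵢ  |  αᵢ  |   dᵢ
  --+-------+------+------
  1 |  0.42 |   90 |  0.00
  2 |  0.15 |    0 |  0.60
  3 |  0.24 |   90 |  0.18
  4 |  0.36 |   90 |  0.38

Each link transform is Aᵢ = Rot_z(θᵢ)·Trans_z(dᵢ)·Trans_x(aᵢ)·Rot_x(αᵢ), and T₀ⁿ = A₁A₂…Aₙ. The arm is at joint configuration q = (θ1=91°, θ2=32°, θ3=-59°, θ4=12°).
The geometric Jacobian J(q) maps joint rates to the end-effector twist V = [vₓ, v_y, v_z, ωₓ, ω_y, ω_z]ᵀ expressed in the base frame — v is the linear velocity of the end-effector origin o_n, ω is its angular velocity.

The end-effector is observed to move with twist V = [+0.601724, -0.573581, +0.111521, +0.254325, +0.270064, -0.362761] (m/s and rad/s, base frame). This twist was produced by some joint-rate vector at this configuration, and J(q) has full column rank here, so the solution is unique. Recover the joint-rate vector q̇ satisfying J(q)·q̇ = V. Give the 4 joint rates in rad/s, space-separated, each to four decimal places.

-0.8840 0.3100 -0.0510 -0.5850

o_n = [0.8390, 0.9171, -0.5279]
J₁: ẑ×o_n = [-0.9171, 0.8390, 0.0000], ω = ẑ
J2: z=[0.9998, 0.0175, 0.0000] o=[-0.0073, 0.4199, 0.0000] → [-0.0092, 0.5278, 0.4823, 0.9998, 0.0175, 0.0000]
J3: z=[0.9998, 0.0175, 0.0000] o=[0.5904, 0.5576, 0.0795] → [-0.0106, 0.6073, 0.3551, 0.9998, 0.0175, 0.0000]
J4: z=[0.0079, -0.4539, -0.8910] o=[0.7666, 0.7745, -0.0295] → [0.3532, -0.0605, 0.0340, 0.0079, -0.4539, -0.8910]
q̇ = J⁺·V = [-0.8840, 0.3100, -0.0510, -0.5850]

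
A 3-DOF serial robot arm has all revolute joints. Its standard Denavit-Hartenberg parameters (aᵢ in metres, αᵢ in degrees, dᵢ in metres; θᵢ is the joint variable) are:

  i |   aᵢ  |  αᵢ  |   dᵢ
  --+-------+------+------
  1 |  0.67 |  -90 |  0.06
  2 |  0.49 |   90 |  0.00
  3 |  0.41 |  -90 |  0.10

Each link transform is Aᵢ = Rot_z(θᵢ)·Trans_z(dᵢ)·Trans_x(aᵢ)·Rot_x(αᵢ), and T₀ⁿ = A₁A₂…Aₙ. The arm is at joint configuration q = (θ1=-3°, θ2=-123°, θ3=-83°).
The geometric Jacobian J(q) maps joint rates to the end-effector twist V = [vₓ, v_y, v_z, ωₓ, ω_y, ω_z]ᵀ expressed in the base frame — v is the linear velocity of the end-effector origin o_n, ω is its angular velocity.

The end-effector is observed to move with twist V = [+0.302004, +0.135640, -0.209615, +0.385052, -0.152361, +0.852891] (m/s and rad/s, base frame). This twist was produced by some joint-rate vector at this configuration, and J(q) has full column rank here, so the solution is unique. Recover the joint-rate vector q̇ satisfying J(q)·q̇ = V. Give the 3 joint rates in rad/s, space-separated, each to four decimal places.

0.5980 -0.1320 -0.4680

o_n = [0.2703, -0.4217, 0.4584]
J₁: ẑ×o_n = [0.4217, 0.2703, -0.0000], ω = ẑ
J2: z=[0.0523, 0.9986, 0.0000] o=[0.6691, -0.0351, 0.0600] → [0.3978, -0.0209, 0.3780, 0.0523, 0.9986, 0.0000]
J3: z=[-0.8375, 0.0439, -0.5446] o=[0.4026, -0.0211, 0.4709] → [-0.2187, 0.0615, 0.3413, -0.8375, 0.0439, -0.5446]
q̇ = J⁺·V = [0.5980, -0.1320, -0.4680]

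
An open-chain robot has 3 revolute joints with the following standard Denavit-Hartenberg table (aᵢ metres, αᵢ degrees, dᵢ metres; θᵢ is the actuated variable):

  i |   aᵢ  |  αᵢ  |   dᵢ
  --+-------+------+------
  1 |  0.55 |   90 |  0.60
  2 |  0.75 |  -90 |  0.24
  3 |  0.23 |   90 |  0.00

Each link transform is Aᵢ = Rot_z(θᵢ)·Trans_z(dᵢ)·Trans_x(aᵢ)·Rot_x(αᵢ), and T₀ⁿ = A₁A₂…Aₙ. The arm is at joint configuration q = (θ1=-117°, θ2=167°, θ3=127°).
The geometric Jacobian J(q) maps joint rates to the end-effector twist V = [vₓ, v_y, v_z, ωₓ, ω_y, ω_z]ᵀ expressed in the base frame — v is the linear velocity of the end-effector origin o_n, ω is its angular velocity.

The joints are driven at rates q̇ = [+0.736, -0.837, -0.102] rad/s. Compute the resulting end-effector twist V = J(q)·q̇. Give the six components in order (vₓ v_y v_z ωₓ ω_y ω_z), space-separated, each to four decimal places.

-0.0803 -0.1143 0.5030 0.7354 -0.4004 0.8354

o_n = [-0.0293, 0.0665, 0.7376]
J₁: ẑ×o_n = [-0.0665, -0.0293, 0.0000], ω = ẑ
J2: z=[-0.8910, 0.4540, 0.0000] o=[-0.2497, -0.4901, 0.6000] → [0.0625, 0.1226, -0.5959, -0.8910, 0.4540, 0.0000]
J3: z=[0.1021, 0.2004, -0.9744] o=[-0.1318, 0.2700, 0.7687] → [-0.2046, -0.0966, -0.0413, 0.1021, 0.2004, -0.9744]
V = J·q̇ = [-0.0803, -0.1143, 0.5030, 0.7354, -0.4004, 0.8354]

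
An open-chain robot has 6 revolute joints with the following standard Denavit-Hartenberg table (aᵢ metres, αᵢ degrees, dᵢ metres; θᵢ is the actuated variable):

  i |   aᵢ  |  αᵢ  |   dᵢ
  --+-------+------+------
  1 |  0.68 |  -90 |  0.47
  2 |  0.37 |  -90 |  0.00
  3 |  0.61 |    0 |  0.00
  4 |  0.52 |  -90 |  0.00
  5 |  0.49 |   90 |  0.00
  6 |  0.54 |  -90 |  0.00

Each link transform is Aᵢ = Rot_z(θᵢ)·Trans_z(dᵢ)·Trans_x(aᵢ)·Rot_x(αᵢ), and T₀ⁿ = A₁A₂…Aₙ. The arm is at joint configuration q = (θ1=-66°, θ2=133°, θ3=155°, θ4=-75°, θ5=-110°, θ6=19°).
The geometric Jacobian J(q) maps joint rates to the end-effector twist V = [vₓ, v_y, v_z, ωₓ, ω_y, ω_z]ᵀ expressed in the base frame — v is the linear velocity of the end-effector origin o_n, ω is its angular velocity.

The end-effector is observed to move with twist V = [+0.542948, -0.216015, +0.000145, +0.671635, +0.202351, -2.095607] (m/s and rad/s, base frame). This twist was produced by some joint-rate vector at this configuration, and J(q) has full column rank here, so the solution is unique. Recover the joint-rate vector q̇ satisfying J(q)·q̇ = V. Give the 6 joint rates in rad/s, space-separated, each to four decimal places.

-0.7050 0.9680 -0.3100 -0.8610 -0.8950 -0.4620

o_n = [-0.3363, -0.3841, 1.3490]
J₁: ẑ×o_n = [0.3841, -0.3363, 0.0000], ω = ẑ
J2: z=[0.9135, 0.4067, 0.0000] o=[0.2766, -0.6212, 0.4700] → [0.3575, -0.8030, 0.4659, 0.9135, 0.4067, 0.0000]
J3: z=[-0.2975, 0.6681, 0.6820] o=[0.1739, -0.3907, 0.1994] → [0.7636, -0.0060, 0.3389, -0.2975, 0.6681, 0.6820]
J4: z=[-0.2975, 0.6681, 0.6820] o=[0.0918, -0.8400, 0.6037] → [0.1870, -0.0702, 0.1504, -0.2975, 0.6681, 0.6820]
J5: z=[0.1145, -0.6842, 0.7202] o=[-0.4011, -0.9920, 0.5377] → [-0.9930, -0.0463, 0.1140, 0.1145, -0.6842, 0.7202]
J6: z=[0.9924, 0.0462, -0.1139] o=[-0.3792, -0.6354, 0.8730] → [0.0506, -0.4773, 0.2474, 0.9924, 0.0462, -0.1139]
q̇ = J⁺·V = [-0.7050, 0.9680, -0.3100, -0.8610, -0.8950, -0.4620]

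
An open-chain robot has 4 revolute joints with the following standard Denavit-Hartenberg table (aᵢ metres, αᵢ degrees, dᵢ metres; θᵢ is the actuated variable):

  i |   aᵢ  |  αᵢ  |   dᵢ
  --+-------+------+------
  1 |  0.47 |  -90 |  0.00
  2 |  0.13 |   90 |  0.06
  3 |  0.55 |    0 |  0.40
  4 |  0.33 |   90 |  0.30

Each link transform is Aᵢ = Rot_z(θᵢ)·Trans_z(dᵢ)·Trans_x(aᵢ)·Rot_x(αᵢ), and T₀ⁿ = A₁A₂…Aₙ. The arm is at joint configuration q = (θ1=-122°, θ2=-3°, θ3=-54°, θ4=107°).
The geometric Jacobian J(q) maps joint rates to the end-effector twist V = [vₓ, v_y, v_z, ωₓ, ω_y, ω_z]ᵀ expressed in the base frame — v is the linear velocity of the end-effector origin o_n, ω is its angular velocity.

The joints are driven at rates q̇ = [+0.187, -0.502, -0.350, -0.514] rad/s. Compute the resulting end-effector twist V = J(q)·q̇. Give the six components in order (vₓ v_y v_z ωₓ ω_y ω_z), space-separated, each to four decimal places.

0.0754 0.2753 0.3122 -0.4497 0.2277 -0.6758

o_n = [-0.6776, -0.8552, 0.7332]
J₁: ẑ×o_n = [0.8552, -0.6776, 0.0000], ω = ẑ
J2: z=[0.8480, -0.5299, 0.0000] o=[-0.2491, -0.3986, 0.0000] → [-0.3885, -0.6218, -0.6144, 0.8480, -0.5299, 0.0000]
J3: z=[0.0277, 0.0444, 0.9986] o=[-0.2670, -0.5405, 0.0068] → [0.3466, -0.4302, 0.0095, 0.0277, 0.0444, 0.9986]
J4: z=[0.0277, 0.0444, 0.9986] o=[-0.8043, -0.5607, 0.4232] → [0.3079, 0.1180, -0.0138, 0.0277, 0.0444, 0.9986]
V = J·q̇ = [0.0754, 0.2753, 0.3122, -0.4497, 0.2277, -0.6758]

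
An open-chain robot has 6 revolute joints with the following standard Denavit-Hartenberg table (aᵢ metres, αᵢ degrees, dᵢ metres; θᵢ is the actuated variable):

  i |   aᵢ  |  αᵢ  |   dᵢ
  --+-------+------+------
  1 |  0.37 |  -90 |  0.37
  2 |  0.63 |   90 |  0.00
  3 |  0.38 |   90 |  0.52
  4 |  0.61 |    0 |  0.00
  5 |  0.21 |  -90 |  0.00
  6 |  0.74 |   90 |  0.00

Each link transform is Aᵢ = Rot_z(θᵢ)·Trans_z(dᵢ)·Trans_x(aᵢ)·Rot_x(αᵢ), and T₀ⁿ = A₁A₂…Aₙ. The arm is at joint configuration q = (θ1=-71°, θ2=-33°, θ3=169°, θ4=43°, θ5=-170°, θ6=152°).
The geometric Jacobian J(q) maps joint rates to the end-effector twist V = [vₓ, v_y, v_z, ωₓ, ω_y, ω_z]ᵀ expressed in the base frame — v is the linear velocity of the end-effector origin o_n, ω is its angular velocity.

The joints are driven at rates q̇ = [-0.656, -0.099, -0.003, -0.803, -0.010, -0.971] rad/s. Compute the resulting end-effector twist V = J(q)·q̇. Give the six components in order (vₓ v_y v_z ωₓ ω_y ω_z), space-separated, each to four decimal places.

o_n = [-0.3726, 0.6752, 1.1747]
J₁: ẑ×o_n = [-0.6752, -0.3726, 0.0000], ω = ẑ
J2: z=[0.9455, 0.3256, 0.0000] o=[0.1205, -0.3498, 0.3700] → [0.2620, -0.7608, 1.1297, 0.9455, 0.3256, 0.0000]
J3: z=[-0.1773, 0.5150, 0.8387] o=[0.2925, -0.8494, 0.7131] → [-1.0409, -0.4759, 0.0722, -0.1773, 0.5150, 0.8387]
J4: z=[0.9802, 0.1683, 0.1039] o=[0.1670, -0.2622, 0.9461] → [-0.0589, -0.2802, 1.0097, 0.9802, 0.1683, 0.1039]
J5: z=[0.9802, 0.1683, 0.1039] o=[0.0541, 0.3270, 1.0565] → [-0.0163, -0.1602, 0.4131, 0.9802, 0.1683, 0.1039]
J6: z=[0.0367, 0.3614, -0.9317] o=[0.0949, 0.1344, 0.9834] → [0.5730, 0.4286, 0.1888, 0.0367, 0.3614, -0.9317]
V = J·q̇ = [-0.0888, 0.1316, -1.1103, -0.9257, -0.5215, 0.1617]

-0.0888 0.1316 -1.1103 -0.9257 -0.5215 0.1617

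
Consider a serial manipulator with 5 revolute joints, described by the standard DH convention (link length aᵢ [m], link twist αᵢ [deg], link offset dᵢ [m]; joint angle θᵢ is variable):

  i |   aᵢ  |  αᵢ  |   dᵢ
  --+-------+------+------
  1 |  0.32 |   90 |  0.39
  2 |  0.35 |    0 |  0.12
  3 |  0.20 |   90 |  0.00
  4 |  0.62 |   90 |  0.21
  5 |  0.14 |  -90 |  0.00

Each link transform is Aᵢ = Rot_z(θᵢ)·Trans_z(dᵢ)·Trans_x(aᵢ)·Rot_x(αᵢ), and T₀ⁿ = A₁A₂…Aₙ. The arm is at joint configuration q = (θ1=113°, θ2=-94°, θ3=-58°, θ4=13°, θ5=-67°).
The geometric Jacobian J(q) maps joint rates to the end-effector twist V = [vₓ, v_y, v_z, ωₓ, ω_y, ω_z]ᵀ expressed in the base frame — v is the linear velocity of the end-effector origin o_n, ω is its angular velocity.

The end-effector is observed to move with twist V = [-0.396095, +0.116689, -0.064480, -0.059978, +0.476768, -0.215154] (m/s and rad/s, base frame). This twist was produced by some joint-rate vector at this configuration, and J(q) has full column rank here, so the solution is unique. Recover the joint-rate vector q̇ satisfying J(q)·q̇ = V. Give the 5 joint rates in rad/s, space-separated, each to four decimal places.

0.5810 0.6090 -0.6270 -0.9200 -0.1530

o_n = [0.4454, -0.3536, -0.2900]
J₁: ẑ×o_n = [0.3536, 0.4454, -0.0000], ω = ẑ
J2: z=[0.9205, 0.3907, 0.0000] o=[-0.1250, 0.2946, 0.3900] → [-0.2657, 0.6260, -0.8196, 0.9205, 0.3907, 0.0000]
J3: z=[0.9205, 0.3907, 0.0000] o=[-0.0050, 0.3190, 0.0409] → [-0.1293, 0.3046, -0.7951, 0.9205, 0.3907, 0.0000]
J4: z=[0.1834, -0.4322, 0.8829] o=[0.0640, 0.1564, -0.0530] → [0.5528, 0.3802, 0.0713, 0.1834, -0.4322, 0.8829]
J5: z=[-0.8193, -0.5635, -0.1056] o=[0.4393, -0.3708, -0.1512] → [0.0800, -0.1144, -0.0107, -0.8193, -0.5635, -0.1056]
q̇ = J⁺·V = [0.5810, 0.6090, -0.6270, -0.9200, -0.1530]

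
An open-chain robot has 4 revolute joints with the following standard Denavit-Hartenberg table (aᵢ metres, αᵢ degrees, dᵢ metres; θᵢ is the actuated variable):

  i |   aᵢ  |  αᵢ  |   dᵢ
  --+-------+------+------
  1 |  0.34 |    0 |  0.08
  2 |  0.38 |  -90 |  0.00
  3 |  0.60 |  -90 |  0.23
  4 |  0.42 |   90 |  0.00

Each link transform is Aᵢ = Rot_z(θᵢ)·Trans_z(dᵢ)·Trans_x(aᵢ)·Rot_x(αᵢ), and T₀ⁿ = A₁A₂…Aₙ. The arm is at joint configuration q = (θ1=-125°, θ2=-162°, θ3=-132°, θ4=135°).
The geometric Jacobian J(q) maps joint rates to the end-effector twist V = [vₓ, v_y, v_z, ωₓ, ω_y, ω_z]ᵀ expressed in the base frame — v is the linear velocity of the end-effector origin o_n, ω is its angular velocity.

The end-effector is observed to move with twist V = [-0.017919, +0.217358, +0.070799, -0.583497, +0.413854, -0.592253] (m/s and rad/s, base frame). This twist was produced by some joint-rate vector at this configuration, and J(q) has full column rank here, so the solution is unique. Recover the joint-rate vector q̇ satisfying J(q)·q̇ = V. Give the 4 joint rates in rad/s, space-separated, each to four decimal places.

-0.4070 -0.3880 0.6790 0.3030

o_n = [-0.0791, -0.1286, 0.3052]
J₁: ẑ×o_n = [0.1286, -0.0791, 0.0000], ω = ẑ
J2: z=[0.0000, 0.0000, 1.0000] o=[-0.1950, -0.2785, 0.0800] → [-0.1499, 0.1159, 0.0000, 0.0000, 0.0000, 1.0000]
J3: z=[-0.9563, 0.2924, 0.0000] o=[-0.0839, 0.0849, 0.0800] → [0.0658, 0.2153, 0.2028, -0.9563, 0.2924, 0.0000]
J4: z=[0.2173, 0.7107, 0.6691] o=[-0.4212, -0.2318, 0.5259] → [-0.2259, 0.2769, -0.2207, 0.2173, 0.7107, 0.6691]
q̇ = J⁺·V = [-0.4070, -0.3880, 0.6790, 0.3030]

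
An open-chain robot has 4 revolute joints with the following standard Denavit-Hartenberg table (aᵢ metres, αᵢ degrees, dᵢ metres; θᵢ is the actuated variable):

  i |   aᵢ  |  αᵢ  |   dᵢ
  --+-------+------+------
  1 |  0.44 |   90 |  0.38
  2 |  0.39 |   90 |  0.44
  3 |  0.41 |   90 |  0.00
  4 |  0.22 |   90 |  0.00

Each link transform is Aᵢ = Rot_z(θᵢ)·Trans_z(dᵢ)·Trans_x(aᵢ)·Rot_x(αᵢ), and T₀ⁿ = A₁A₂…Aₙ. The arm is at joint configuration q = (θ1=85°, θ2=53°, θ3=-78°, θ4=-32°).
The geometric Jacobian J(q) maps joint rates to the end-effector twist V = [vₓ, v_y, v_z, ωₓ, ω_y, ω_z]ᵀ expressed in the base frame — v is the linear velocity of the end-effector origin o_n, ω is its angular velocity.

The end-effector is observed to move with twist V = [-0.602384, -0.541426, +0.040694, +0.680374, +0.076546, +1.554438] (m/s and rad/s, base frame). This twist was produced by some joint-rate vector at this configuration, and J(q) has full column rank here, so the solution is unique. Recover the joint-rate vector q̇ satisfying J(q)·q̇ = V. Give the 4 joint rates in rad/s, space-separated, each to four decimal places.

o_n = [-0.0858, 0.6663, 0.8607]
J₁: ẑ×o_n = [-0.6663, -0.0858, 0.0000], ω = ẑ
J2: z=[0.9962, -0.0872, 0.0000] o=[0.0383, 0.4383, 0.3800] → [-0.0419, -0.4789, 0.2162, 0.9962, -0.0872, 0.0000]
J3: z=[0.0696, 0.7956, -0.6018] o=[0.4971, 0.6338, 0.6915] → [0.1542, 0.3390, 0.4660, 0.0696, 0.7956, -0.6018]
J4: z=[-0.2584, -0.5683, -0.7812] o=[0.1021, 0.7199, 0.7595] → [-0.0993, 0.1729, -0.0929, -0.2584, -0.5683, -0.7812]
q̇ = J⁺·V = [0.8960, 0.5420, -0.2880, -0.6210]

0.8960 0.5420 -0.2880 -0.6210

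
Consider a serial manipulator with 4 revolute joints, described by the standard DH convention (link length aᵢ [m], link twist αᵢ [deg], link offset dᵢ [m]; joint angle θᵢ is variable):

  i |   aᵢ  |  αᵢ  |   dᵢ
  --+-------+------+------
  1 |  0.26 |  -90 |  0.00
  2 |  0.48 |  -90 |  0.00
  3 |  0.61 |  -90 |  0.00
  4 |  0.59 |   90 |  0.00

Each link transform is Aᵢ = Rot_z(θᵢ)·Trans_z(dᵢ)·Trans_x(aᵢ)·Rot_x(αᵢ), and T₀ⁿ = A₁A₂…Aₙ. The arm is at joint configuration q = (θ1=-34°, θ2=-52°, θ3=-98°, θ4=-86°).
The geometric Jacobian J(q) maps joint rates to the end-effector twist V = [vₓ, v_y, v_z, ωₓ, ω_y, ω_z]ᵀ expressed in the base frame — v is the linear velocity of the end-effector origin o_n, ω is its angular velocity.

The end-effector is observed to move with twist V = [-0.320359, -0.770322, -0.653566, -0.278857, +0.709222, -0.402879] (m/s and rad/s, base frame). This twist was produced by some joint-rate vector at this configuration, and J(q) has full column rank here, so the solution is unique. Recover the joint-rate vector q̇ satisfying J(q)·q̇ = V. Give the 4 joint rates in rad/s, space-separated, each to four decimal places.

-0.6860 0.4550 -0.6690 -0.1650

o_n = [1.1594, -0.0042, -0.0555]
J₁: ẑ×o_n = [0.0042, 1.1594, -0.0000], ω = ẑ
J2: z=[0.5592, 0.8290, 0.0000] o=[0.2155, -0.1454, 0.0000] → [-0.0460, 0.0310, -0.7035, 0.5592, 0.8290, 0.0000]
J3: z=[0.6533, -0.4407, -0.6157] o=[0.4605, -0.3106, 0.3782] → [0.3798, -0.1469, 0.5081, 0.6533, -0.4407, -0.6157]
J4: z=[0.5833, -0.2255, 0.7803] o=[0.7550, 0.2194, 0.3113] → [0.2572, 0.5295, -0.0392, 0.5833, -0.2255, 0.7803]
q̇ = J⁺·V = [-0.6860, 0.4550, -0.6690, -0.1650]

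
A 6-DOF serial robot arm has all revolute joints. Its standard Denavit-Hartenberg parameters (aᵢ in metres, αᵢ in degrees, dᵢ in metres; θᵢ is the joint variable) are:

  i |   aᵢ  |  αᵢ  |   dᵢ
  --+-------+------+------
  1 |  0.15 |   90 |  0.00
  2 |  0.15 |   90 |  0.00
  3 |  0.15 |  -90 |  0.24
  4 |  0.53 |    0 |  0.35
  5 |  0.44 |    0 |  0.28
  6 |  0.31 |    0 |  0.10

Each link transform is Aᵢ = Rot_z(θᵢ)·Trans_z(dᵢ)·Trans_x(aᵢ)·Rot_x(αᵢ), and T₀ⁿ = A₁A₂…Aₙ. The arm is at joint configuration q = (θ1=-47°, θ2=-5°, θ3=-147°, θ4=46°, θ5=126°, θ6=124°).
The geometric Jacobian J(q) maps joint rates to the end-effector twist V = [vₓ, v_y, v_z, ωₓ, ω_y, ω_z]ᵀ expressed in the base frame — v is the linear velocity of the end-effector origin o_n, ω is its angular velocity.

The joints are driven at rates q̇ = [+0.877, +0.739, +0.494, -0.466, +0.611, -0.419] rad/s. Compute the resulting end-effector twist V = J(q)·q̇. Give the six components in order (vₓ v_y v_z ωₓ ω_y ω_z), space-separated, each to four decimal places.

o_n = [0.8801, 0.1283, -0.1076]
J₁: ẑ×o_n = [-0.1283, 0.8801, 0.0000], ω = ẑ
J2: z=[-0.7314, -0.6820, 0.0000] o=[0.1023, -0.1097, 0.0000] → [0.0734, -0.0787, 0.3564, -0.7314, -0.6820, 0.0000]
J3: z=[-0.0594, 0.0637, -0.9962] o=[0.2042, -0.2190, -0.0131] → [0.3399, -0.6790, -0.0637, -0.0594, 0.0637, -0.9962]
J4: z=[0.9834, 0.1752, -0.0475] o=[0.1642, -0.0563, -0.2412] → [0.0322, -0.1653, 0.0561, 0.9834, 0.1752, -0.0475]
J5: z=[0.9834, 0.1752, -0.0475] o=[0.4679, 0.3424, 0.1489] → [-0.0551, 0.2327, -0.2828, 0.9834, 0.1752, -0.0475]
J6: z=[0.9834, 0.1752, -0.0475] o=[0.8216, -0.0405, 0.1648] → [-0.0397, 0.2651, 0.1557, 0.9834, 0.1752, -0.0475]
V = J·q̇ = [0.0777, 0.4865, -0.0323, -0.8393, -0.5205, 0.3979]

0.0777 0.4865 -0.0323 -0.8393 -0.5205 0.3979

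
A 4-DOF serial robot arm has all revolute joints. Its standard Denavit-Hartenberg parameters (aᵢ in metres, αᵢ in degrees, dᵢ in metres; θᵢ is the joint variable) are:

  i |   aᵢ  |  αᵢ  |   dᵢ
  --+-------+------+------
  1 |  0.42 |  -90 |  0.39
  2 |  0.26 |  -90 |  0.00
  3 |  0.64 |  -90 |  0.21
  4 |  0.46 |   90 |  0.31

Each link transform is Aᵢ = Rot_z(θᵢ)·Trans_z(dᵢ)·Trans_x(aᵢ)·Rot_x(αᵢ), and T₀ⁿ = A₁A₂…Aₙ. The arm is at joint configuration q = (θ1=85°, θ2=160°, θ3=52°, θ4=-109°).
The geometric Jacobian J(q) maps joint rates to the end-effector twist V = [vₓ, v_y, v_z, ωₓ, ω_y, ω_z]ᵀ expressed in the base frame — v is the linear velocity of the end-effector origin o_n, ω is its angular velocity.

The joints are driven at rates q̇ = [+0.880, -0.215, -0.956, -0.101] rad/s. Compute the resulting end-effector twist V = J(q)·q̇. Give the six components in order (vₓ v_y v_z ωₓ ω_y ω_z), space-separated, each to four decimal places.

o_n = [0.5663, -0.1489, 0.8874]
J₁: ẑ×o_n = [0.1489, 0.5663, -0.0000], ω = ẑ
J2: z=[-0.9962, 0.0872, 0.0000] o=[0.0366, 0.4184, 0.3900] → [0.0434, 0.4955, 0.5190, -0.9962, 0.0872, 0.0000]
J3: z=[-0.0298, -0.3407, 0.9397] o=[0.0153, 0.1750, 0.3011] → [0.1046, 0.5353, 0.1974, -0.0298, -0.3407, 0.9397]
J4: z=[0.6779, 0.6840, 0.2695] o=[0.4792, -0.3093, 0.3636] → [0.3150, -0.3316, 0.0491, 0.6779, 0.6840, 0.2695]
V = J·q̇ = [-0.0101, -0.0864, -0.3053, 0.1742, 0.2379, -0.0456]

-0.0101 -0.0864 -0.3053 0.1742 0.2379 -0.0456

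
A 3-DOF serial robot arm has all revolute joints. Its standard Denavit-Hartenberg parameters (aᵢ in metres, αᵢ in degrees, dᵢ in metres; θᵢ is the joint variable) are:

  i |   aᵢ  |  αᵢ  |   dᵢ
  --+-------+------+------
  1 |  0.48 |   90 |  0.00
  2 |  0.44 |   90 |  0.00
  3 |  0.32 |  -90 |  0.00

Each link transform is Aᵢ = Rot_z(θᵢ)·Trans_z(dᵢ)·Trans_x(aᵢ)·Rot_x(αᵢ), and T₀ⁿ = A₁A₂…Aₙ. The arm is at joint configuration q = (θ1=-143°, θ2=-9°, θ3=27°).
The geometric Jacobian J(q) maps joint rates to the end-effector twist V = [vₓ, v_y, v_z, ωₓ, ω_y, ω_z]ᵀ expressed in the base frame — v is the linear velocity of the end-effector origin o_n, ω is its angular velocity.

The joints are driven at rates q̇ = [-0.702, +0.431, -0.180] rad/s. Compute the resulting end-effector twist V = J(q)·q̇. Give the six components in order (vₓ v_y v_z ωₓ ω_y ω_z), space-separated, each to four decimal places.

o_n = [-1.0428, -0.6039, -0.1134]
J₁: ẑ×o_n = [0.6039, -1.0428, 0.0000], ω = ẑ
J2: z=[-0.6018, 0.7986, 0.0000] o=[-0.3833, -0.2889, 0.0000] → [-0.0906, -0.0683, 0.7162, -0.6018, 0.7986, 0.0000]
J3: z=[0.1249, 0.0941, -0.9877] o=[-0.7304, -0.5504, -0.0688] → [-0.0570, 0.3141, 0.0227, 0.1249, 0.0941, -0.9877]
V = J·q̇ = [-0.4527, 0.6461, 0.3046, -0.2819, 0.3273, -0.5242]

-0.4527 0.6461 0.3046 -0.2819 0.3273 -0.5242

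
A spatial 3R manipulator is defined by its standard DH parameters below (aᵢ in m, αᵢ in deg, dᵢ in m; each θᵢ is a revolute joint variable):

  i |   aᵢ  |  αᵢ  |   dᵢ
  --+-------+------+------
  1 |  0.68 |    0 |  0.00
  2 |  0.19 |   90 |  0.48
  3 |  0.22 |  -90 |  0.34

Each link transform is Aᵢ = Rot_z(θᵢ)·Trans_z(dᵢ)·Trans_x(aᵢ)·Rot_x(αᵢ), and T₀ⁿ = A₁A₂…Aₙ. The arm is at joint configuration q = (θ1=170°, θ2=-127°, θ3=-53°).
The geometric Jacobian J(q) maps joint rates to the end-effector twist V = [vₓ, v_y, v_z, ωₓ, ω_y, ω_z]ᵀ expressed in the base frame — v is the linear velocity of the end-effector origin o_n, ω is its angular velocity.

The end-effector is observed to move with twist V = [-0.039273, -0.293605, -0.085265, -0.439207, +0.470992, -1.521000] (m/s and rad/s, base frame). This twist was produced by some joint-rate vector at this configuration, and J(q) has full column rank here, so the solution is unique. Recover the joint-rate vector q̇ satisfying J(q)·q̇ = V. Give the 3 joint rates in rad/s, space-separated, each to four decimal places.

-0.7390 -0.7820 -0.6440

o_n = [-0.2020, 0.0893, 0.3043]
J₁: ẑ×o_n = [-0.0893, -0.2020, 0.0000], ω = ẑ
J2: z=[0.0000, 0.0000, 1.0000] o=[-0.6697, 0.1181, 0.0000] → [0.0288, 0.4677, -0.0000, 0.0000, 0.0000, 1.0000]
J3: z=[0.6820, -0.7314, 0.0000] o=[-0.5307, 0.2477, 0.4800] → [0.1285, 0.1198, 0.1324, 0.6820, -0.7314, 0.0000]
q̇ = J⁺·V = [-0.7390, -0.7820, -0.6440]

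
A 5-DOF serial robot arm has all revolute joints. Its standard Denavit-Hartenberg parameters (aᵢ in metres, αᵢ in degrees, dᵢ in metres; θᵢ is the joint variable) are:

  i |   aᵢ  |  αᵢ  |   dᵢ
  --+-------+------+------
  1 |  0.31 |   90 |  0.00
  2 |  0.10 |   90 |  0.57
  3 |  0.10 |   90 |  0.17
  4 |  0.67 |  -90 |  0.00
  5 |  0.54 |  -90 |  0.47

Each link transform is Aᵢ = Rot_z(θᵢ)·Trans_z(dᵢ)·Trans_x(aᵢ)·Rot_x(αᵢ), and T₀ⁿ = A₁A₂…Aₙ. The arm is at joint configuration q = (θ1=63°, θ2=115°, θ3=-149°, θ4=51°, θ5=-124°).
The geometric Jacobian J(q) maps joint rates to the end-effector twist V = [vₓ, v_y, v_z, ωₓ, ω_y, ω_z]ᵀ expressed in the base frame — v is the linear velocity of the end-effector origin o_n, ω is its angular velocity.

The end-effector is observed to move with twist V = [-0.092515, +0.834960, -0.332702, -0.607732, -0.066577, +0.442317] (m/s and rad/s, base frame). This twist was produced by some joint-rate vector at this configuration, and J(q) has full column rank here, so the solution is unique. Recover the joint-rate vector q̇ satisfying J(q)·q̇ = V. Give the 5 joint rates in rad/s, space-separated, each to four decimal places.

0.6340 -0.8000 -0.4830 0.2640 0.1560

o_n = [1.3348, 0.4808, 0.2255]
J₁: ẑ×o_n = [-0.4808, 1.3348, 0.0000], ω = ẑ
J2: z=[0.8910, -0.4540, 0.0000] o=[0.1407, 0.2762, 0.0000] → [-0.1024, -0.2009, 0.7244, 0.8910, -0.4540, 0.0000]
J3: z=[0.4115, 0.8075, 0.4226] o=[0.6294, -0.0202, 0.0906] → [-0.1028, 0.2426, -0.3635, 0.4115, 0.8075, 0.4226]
J4: z=[0.8626, -0.1952, -0.4668] o=[0.6699, 0.1727, 0.0848] → [0.1163, -0.4317, 0.3955, 0.8626, -0.1952, -0.4668]
J5: z=[0.4878, 0.0756, 0.8697] o=[0.7600, 0.8279, -0.0227] → [0.3207, 0.3788, -0.2128, 0.4878, 0.0756, 0.8697]
q̇ = J⁺·V = [0.6340, -0.8000, -0.4830, 0.2640, 0.1560]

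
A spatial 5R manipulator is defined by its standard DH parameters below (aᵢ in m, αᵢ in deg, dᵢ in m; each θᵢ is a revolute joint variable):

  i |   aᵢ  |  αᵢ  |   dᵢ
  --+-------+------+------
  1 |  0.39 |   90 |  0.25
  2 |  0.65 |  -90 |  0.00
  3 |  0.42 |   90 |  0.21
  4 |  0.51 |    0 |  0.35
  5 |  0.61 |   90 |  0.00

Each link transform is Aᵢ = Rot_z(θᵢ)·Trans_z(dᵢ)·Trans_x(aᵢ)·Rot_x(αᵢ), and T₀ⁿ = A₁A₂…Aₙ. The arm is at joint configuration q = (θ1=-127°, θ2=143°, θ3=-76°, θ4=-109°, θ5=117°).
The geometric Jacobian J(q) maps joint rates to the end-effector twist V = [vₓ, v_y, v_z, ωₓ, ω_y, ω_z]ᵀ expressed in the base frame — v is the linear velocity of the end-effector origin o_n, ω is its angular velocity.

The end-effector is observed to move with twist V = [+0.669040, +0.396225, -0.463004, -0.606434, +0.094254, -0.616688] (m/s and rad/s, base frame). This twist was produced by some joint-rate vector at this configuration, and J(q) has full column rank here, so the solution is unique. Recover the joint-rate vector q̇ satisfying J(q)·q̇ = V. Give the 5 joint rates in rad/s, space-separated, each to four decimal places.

o_n = [-0.7861, 0.4809, 0.7113]
J₁: ẑ×o_n = [-0.4809, -0.7861, 0.0000], ω = ẑ
J2: z=[-0.7986, 0.6018, 0.0000] o=[-0.2347, -0.3115, 0.2500] → [0.2776, 0.3684, -0.3009, -0.7986, 0.6018, 0.0000]
J3: z=[0.3622, 0.4806, -0.7986] o=[0.0777, 0.1031, 0.6412] → [0.3354, 0.6645, 0.5520, 0.3622, 0.4806, -0.7986]
J4: z=[-0.6596, -0.4733, -0.5839] o=[-0.1229, 0.5141, 0.5346] → [-0.1030, 0.5038, -0.2920, -0.6596, -0.4733, -0.5839]
J5: z=[-0.6596, -0.4733, -0.5839] o=[-0.4190, -0.0059, 0.6912] → [0.2747, 0.2277, -0.4948, -0.6596, -0.4733, -0.5839]
q̇ = J⁺·V = [-0.4610, 0.4600, -0.0500, -0.6470, 0.9820]

-0.4610 0.4600 -0.0500 -0.6470 0.9820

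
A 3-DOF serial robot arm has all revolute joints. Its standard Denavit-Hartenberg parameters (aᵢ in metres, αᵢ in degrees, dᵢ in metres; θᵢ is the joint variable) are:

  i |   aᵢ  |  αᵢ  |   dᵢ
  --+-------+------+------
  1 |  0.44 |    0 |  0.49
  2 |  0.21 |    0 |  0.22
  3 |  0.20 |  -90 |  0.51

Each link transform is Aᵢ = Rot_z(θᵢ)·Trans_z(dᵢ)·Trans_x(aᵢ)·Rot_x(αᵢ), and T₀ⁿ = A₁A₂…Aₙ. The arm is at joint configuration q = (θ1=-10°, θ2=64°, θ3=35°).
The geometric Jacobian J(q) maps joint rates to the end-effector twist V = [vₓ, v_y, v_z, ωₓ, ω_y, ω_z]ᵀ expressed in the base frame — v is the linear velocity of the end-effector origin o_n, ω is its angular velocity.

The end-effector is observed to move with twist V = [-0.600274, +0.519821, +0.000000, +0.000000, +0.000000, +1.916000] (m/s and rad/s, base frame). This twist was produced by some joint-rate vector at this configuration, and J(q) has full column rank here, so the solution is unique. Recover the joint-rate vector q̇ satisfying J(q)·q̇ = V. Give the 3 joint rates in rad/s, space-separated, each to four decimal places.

o_n = [0.5602, 0.2935, 1.2200]
J₁: ẑ×o_n = [-0.2935, 0.5602, 0.0000], ω = ẑ
J2: z=[0.0000, 0.0000, 1.0000] o=[0.4333, -0.0764, 0.4900] → [-0.3699, 0.1269, 0.0000, 0.0000, 0.0000, 1.0000]
J3: z=[0.0000, 0.0000, 1.0000] o=[0.5568, 0.0935, 0.7100] → [-0.2000, 0.0035, 0.0000, 0.0000, 0.0000, 1.0000]
q̇ = J⁺·V = [0.7270, 0.8780, 0.3110]

0.7270 0.8780 0.3110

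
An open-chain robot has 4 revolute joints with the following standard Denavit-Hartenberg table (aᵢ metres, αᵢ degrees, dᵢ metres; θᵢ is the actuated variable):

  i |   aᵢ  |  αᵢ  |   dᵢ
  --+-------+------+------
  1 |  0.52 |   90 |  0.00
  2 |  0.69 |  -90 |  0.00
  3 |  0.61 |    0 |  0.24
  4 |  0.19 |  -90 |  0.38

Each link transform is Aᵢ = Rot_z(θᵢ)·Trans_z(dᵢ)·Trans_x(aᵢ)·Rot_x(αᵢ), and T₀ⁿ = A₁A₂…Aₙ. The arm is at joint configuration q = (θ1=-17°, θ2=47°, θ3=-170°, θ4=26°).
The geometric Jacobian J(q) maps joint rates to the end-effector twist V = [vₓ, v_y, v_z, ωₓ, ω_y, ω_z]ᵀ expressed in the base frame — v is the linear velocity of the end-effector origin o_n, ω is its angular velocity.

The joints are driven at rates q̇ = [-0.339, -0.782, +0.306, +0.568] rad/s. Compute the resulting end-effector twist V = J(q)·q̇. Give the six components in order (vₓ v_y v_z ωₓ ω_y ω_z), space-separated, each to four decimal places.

o_n = [-0.0420, -0.2147, 0.3757]
J₁: ẑ×o_n = [0.2147, -0.0420, 0.0000], ω = ẑ
J2: z=[-0.2924, -0.9563, 0.0000] o=[0.4973, -0.1520, 0.0000] → [-0.3593, 0.1098, -0.4974, -0.2924, -0.9563, 0.0000]
J3: z=[-0.6994, 0.2138, 0.6820] o=[0.9473, -0.2896, 0.5046] → [-0.0787, -0.7649, 0.1591, -0.6994, 0.2138, 0.6820]
J4: z=[-0.6994, 0.2138, 0.6820] o=[0.3567, -0.2198, 0.2290] → [0.0279, -0.1693, 0.0817, -0.6994, 0.2138, 0.6820]
V = J·q̇ = [0.2000, -0.4019, 0.4841, -0.3826, 0.9347, 0.2571]

0.2000 -0.4019 0.4841 -0.3826 0.9347 0.2571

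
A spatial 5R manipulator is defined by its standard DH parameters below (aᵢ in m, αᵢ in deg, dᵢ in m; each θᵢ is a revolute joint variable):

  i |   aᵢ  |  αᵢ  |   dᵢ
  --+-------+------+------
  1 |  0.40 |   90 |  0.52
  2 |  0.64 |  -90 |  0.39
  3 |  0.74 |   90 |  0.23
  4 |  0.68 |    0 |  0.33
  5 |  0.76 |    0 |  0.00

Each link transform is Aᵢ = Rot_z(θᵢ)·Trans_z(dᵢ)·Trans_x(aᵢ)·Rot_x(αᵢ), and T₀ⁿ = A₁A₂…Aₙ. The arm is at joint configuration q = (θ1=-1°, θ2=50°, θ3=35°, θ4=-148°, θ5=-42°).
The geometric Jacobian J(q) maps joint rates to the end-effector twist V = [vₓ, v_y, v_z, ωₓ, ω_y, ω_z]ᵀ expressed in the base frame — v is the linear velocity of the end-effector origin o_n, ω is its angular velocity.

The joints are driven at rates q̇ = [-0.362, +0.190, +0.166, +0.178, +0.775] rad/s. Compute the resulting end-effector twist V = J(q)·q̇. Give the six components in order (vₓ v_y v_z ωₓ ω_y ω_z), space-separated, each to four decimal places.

o_n = [0.6062, -1.0067, 0.7891]
J₁: ẑ×o_n = [1.0067, 0.6062, -0.0000], ω = ẑ
J2: z=[-0.0175, -0.9998, 0.0000] o=[0.3999, -0.0070, 0.5200] → [-0.2691, 0.0047, 0.2237, -0.0175, -0.9998, 0.0000]
J3: z=[-0.7659, 0.0134, 0.6428] o=[0.8045, -0.4041, 1.0103] → [0.3844, -0.2968, 0.4642, -0.7659, 0.0134, 0.6428]
J4: z=[0.3543, -0.8255, 0.4394] o=[1.0253, 0.0166, 1.6225] → [1.1375, 0.1112, -0.7085, 0.3543, -0.8255, 0.4394]
J5: z=[0.3543, -0.8255, 0.4394] o=[1.1088, -0.5861, 1.1740] → [0.5025, -0.0845, -0.5639, 0.3543, -0.8255, 0.4394]
V = J·q̇ = [0.2401, -0.3135, -0.4436, 0.2072, -0.9744, 0.1634]

0.2401 -0.3135 -0.4436 0.2072 -0.9744 0.1634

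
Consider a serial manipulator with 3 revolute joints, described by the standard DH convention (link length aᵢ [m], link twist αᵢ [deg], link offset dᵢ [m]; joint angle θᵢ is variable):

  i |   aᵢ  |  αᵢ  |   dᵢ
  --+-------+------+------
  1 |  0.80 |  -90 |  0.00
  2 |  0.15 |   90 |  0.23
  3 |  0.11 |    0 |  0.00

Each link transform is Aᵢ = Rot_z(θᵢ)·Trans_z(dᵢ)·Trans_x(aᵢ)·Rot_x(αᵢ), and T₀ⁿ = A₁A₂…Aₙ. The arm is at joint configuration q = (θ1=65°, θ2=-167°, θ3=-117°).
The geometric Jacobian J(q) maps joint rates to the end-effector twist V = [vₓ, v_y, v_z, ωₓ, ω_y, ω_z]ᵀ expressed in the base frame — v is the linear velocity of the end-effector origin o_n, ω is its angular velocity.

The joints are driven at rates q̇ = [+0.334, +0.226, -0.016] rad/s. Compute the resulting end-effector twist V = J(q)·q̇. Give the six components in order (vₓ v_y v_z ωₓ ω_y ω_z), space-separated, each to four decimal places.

-0.2292 0.0655 0.0217 -0.2033 0.0988 0.3496

o_n = [0.1773, 0.6925, 0.0225]
J₁: ẑ×o_n = [-0.6925, 0.1773, 0.0000], ω = ẑ
J2: z=[-0.9063, 0.4226, 0.0000] o=[0.3381, 0.7250, 0.0000] → [0.0095, 0.0204, 0.0975, -0.9063, 0.4226, 0.0000]
J3: z=[-0.0951, -0.2039, -0.9744] o=[0.0679, 0.6898, 0.0337] → [0.0049, -0.1077, 0.0220, -0.0951, -0.2039, -0.9744]
V = J·q̇ = [-0.2292, 0.0655, 0.0217, -0.2033, 0.0988, 0.3496]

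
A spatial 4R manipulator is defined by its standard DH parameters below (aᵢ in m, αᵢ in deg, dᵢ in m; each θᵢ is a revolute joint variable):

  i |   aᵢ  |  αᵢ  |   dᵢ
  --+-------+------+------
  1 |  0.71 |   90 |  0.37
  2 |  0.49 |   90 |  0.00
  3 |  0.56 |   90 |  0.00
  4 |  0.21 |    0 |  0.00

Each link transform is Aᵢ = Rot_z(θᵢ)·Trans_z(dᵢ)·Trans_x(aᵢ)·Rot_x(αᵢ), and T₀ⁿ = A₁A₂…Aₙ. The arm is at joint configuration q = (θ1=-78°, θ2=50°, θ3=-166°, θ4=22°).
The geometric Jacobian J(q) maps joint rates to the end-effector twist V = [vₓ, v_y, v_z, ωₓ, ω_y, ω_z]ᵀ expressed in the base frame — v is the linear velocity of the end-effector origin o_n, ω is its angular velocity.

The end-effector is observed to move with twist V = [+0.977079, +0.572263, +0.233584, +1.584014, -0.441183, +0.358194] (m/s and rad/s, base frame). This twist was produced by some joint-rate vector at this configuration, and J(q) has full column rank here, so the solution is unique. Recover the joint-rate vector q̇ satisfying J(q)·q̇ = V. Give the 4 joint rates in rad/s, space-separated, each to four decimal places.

o_n = [0.3064, -0.5631, 0.1338]
J₁: ẑ×o_n = [0.5631, 0.3064, -0.0000], ω = ẑ
J2: z=[-0.9781, -0.2079, 0.0000] o=[0.1476, -0.6945, 0.3700] → [0.0491, -0.2310, -0.0955, -0.9781, -0.2079, 0.0000]
J3: z=[0.1593, -0.7493, -0.6428] o=[0.2131, -1.0026, 0.7454] → [0.7407, 0.0375, 0.1399, 0.1593, -0.7493, -0.6428]
J4: z=[-0.9814, -0.0496, -0.1853] o=[0.2730, -0.6328, 0.3291] → [0.0226, -0.1978, -0.0667, -0.9814, -0.0496, -0.1853]
q̇ = J⁺·V = [0.7380, -0.6630, 0.8270, -0.8190]

0.7380 -0.6630 0.8270 -0.8190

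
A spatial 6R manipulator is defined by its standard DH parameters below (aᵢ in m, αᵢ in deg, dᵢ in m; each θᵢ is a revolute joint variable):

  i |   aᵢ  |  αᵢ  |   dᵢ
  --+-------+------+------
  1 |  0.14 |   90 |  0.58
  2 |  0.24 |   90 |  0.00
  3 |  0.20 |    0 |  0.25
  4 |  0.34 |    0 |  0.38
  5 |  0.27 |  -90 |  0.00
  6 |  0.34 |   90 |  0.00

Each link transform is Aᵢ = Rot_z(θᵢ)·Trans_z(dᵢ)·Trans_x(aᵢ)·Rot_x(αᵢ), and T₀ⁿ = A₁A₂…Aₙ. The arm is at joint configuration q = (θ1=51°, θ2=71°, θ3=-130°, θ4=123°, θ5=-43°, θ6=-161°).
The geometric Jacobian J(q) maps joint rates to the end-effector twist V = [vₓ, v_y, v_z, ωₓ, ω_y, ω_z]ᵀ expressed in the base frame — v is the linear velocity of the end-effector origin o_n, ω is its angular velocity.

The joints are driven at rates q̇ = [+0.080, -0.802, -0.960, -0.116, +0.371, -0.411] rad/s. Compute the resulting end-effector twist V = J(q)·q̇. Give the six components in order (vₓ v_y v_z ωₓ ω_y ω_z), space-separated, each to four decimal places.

-0.2510 0.1025 -0.8098 -1.3126 0.0733 0.0118

o_n = [0.4934, 0.8560, 0.7320]
J₁: ẑ×o_n = [-0.8560, 0.4934, 0.0000], ω = ẑ
J2: z=[0.7771, -0.6293, 0.0000] o=[0.0881, 0.1088, 0.5800] → [-0.0957, -0.1181, 0.8357, 0.7771, -0.6293, 0.0000]
J3: z=[0.5950, 0.7348, -0.3256] o=[0.1373, 0.1695, 0.8069] → [0.1684, -0.0714, 0.1468, 0.5950, 0.7348, -0.3256]
J4: z=[0.5950, 0.7348, -0.3256] o=[0.1406, 0.4171, 0.6040] → [0.2370, -0.1910, 0.0019, 0.5950, 0.7348, -0.3256]
J5: z=[0.5950, 0.7348, -0.3256] o=[0.4037, 0.8078, 0.7993] → [-0.0338, 0.0108, -0.0373, 0.5950, 0.7348, -0.3256]
J6: z=[0.6565, -0.2107, 0.7243] o=[0.2785, 0.9819, 0.9634] → [0.1400, 0.3076, -0.0374, 0.6565, -0.2107, 0.7243]
V = J·q̇ = [-0.2510, 0.1025, -0.8098, -1.3126, 0.0733, 0.0118]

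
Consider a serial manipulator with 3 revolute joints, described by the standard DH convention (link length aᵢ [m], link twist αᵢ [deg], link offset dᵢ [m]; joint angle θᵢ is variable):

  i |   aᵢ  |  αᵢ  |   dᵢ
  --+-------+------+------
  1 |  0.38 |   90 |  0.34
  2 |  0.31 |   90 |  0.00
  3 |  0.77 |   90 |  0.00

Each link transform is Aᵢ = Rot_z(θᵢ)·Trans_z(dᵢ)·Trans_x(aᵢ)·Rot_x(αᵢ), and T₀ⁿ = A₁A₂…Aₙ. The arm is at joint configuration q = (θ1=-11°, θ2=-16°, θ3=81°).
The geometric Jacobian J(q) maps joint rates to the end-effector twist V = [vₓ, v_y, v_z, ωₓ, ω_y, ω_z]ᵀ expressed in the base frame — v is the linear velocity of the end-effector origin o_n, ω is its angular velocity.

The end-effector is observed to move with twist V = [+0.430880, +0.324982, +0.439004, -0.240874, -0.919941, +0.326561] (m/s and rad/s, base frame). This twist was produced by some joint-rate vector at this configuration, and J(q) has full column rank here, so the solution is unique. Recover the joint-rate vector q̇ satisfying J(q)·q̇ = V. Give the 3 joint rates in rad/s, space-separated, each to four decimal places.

0.5390 0.9490 0.2210

o_n = [0.6341, -0.8980, 0.2214]
J₁: ẑ×o_n = [0.8980, 0.6341, -0.0000], ω = ẑ
J2: z=[-0.1908, -0.9816, 0.0000] o=[0.3730, -0.0725, 0.3400] → [0.1165, -0.0226, 0.4138, -0.1908, -0.9816, 0.0000]
J3: z=[-0.2706, 0.0526, -0.9613] o=[0.6655, -0.1294, 0.2546] → [-0.7406, 0.0213, 0.2096, -0.2706, 0.0526, -0.9613]
q̇ = J⁺·V = [0.5390, 0.9490, 0.2210]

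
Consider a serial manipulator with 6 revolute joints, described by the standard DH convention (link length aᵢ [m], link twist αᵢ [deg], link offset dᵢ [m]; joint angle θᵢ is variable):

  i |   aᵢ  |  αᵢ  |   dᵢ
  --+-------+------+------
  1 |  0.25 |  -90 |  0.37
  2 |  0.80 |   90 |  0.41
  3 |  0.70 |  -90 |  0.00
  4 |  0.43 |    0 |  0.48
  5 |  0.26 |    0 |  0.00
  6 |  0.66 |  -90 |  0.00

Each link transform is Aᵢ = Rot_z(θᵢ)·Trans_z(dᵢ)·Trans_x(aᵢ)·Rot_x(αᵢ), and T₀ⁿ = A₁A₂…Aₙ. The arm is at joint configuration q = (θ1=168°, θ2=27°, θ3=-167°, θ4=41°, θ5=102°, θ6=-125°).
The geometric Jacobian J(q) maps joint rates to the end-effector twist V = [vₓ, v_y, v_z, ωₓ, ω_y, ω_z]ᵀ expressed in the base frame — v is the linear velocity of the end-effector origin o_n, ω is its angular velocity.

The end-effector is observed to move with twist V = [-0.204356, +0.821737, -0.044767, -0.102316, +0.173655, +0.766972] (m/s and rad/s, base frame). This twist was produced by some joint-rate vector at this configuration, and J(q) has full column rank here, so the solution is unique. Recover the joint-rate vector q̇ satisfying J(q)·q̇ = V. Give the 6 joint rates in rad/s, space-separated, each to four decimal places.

0.4110 -0.3230 0.3790 -0.6620 0.1380 0.3450

o_n = [0.5557, 0.2731, 0.0243]
J₁: ẑ×o_n = [-0.2731, 0.5557, 0.0000], ω = ẑ
J2: z=[-0.2079, -0.9781, 0.0000] o=[-0.2445, 0.0520, 0.3700] → [0.3381, -0.0719, 0.7368, -0.2079, -0.9781, 0.0000]
J3: z=[-0.4441, 0.0944, 0.8910] o=[-1.0270, -0.2009, 0.0068] → [-0.4206, 1.4180, -0.3599, -0.4441, 0.0944, 0.8910]
J4: z=[0.0065, 0.9948, -0.1021] o=[-0.3998, -0.1732, 0.3165] → [-0.2450, -0.0957, -0.9476, 0.0065, 0.9948, -0.1021]
J5: z=[0.0065, 0.9948, -0.1021] o=[0.0193, 0.2905, 0.1596] → [-0.1364, -0.0539, -0.5337, 0.0065, 0.9948, -0.1021]
J6: z=[0.0065, 0.9948, -0.1021] o=[-0.0972, 0.2675, -0.0716] → [0.0960, -0.0673, -0.6495, 0.0065, 0.9948, -0.1021]
q̇ = J⁺·V = [0.4110, -0.3230, 0.3790, -0.6620, 0.1380, 0.3450]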